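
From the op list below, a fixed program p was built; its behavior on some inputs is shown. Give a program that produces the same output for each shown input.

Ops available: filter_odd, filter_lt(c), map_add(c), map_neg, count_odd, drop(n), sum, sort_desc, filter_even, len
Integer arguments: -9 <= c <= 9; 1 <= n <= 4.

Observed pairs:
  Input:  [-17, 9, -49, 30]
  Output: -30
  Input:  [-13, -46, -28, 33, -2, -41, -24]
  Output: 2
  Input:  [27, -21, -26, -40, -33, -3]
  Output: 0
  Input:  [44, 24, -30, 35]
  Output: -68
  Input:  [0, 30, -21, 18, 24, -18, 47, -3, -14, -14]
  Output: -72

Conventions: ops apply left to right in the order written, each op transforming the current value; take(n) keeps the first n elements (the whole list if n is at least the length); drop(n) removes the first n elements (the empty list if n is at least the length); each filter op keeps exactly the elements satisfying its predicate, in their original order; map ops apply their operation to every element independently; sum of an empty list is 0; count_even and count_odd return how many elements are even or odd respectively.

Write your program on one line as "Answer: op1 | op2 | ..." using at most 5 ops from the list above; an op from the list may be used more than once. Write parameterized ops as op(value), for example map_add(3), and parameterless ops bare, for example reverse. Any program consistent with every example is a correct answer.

map_neg | filter_lt(9) | filter_lt(3) | filter_even | sum

Check, running the answer program on each example:
  [-17, 9, -49, 30] -> [17, -9, 49, -30] -> [-9, -30] -> [-9, -30] -> [-30] -> -30
  [-13, -46, -28, 33, -2, -41, -24] -> [13, 46, 28, -33, 2, 41, 24] -> [-33, 2] -> [-33, 2] -> [2] -> 2
  [27, -21, -26, -40, -33, -3] -> [-27, 21, 26, 40, 33, 3] -> [-27, 3] -> [-27] -> [] -> 0
  [44, 24, -30, 35] -> [-44, -24, 30, -35] -> [-44, -24, -35] -> [-44, -24, -35] -> [-44, -24] -> -68
  [0, 30, -21, 18, 24, -18, 47, -3, -14, -14] -> [0, -30, 21, -18, -24, 18, -47, 3, 14, 14] -> [0, -30, -18, -24, -47, 3] -> [0, -30, -18, -24, -47] -> [0, -30, -18, -24] -> -72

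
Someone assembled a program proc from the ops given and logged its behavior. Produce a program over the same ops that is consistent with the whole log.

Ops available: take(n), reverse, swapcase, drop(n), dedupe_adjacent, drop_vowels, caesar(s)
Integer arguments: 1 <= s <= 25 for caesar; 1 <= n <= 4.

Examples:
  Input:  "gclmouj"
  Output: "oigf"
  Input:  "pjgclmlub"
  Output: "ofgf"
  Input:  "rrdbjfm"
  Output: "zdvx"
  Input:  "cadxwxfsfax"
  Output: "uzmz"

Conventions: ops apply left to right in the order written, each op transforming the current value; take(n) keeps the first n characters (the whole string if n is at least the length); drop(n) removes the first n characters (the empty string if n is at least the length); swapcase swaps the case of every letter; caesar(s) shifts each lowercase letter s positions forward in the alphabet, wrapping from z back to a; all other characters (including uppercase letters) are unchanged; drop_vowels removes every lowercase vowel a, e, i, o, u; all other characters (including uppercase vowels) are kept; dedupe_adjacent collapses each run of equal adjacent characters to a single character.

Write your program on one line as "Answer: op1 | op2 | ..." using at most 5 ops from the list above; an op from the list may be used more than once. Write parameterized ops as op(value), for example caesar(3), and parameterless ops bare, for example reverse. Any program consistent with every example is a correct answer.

reverse | drop(1) | caesar(24) | take(4) | caesar(22)

Check, running the answer program on each example:
  "gclmouj" -> "juomlcg" -> "uomlcg" -> "smkjae" -> "smkj" -> "oigf"
  "pjgclmlub" -> "bulmlcgjp" -> "ulmlcgjp" -> "sjkjaehn" -> "sjkj" -> "ofgf"
  "rrdbjfm" -> "mfjbdrr" -> "fjbdrr" -> "dhzbpp" -> "dhzb" -> "zdvx"
  "cadxwxfsfax" -> "xafsfxwxdac" -> "afsfxwxdac" -> "ydqdvuvbya" -> "ydqd" -> "uzmz"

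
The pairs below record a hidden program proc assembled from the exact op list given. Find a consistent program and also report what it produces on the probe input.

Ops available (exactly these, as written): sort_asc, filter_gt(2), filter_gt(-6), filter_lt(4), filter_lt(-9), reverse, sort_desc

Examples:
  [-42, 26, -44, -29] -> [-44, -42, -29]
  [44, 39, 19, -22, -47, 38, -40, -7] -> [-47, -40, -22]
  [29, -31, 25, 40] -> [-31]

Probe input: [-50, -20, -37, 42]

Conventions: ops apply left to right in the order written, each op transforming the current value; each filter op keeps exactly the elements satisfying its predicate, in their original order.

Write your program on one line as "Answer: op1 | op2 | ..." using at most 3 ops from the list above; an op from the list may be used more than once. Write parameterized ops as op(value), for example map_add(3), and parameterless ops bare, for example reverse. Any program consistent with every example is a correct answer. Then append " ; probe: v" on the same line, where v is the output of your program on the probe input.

filter_lt(4) | filter_lt(-9) | sort_asc ; probe: [-50, -37, -20]

Check, running the answer program on each example:
  [-42, 26, -44, -29] -> [-42, -44, -29] -> [-42, -44, -29] -> [-44, -42, -29]
  [44, 39, 19, -22, -47, 38, -40, -7] -> [-22, -47, -40, -7] -> [-22, -47, -40] -> [-47, -40, -22]
  [29, -31, 25, 40] -> [-31] -> [-31] -> [-31]
  probe: [-50, -20, -37, 42] -> [-50, -20, -37] -> [-50, -20, -37] -> [-50, -37, -20]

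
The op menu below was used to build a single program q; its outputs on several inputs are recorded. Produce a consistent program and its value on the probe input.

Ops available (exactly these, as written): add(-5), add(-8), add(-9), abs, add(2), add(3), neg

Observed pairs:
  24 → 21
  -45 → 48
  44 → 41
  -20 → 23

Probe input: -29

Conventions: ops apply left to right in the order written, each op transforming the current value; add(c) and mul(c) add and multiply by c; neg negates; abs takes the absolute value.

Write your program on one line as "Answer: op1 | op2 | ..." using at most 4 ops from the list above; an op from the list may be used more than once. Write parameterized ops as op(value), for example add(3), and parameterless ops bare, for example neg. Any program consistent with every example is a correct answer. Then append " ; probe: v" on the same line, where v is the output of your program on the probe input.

add(-5) | add(2) | abs ; probe: 32

Check, running the answer program on each example:
  24 -> 19 -> 21 -> 21
  -45 -> -50 -> -48 -> 48
  44 -> 39 -> 41 -> 41
  -20 -> -25 -> -23 -> 23
  probe: -29 -> -34 -> -32 -> 32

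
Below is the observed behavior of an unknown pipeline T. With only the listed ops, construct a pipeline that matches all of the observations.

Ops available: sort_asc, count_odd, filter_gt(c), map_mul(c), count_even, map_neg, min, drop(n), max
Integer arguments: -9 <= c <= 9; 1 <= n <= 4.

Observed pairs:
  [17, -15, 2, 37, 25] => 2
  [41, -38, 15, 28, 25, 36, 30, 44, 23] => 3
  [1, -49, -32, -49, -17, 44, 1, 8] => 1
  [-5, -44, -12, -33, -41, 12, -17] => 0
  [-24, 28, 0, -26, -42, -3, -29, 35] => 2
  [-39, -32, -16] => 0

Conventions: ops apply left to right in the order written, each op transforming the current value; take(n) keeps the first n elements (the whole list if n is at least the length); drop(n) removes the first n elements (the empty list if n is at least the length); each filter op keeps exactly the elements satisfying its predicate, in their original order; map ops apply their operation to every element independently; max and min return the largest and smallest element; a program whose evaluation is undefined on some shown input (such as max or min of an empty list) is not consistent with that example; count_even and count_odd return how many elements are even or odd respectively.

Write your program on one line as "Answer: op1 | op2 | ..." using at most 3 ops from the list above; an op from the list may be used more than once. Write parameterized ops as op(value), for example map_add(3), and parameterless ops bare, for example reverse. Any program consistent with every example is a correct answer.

filter_gt(-8) | drop(1) | count_odd

Check, running the answer program on each example:
  [17, -15, 2, 37, 25] -> [17, 2, 37, 25] -> [2, 37, 25] -> 2
  [41, -38, 15, 28, 25, 36, 30, 44, 23] -> [41, 15, 28, 25, 36, 30, 44, 23] -> [15, 28, 25, 36, 30, 44, 23] -> 3
  [1, -49, -32, -49, -17, 44, 1, 8] -> [1, 44, 1, 8] -> [44, 1, 8] -> 1
  [-5, -44, -12, -33, -41, 12, -17] -> [-5, 12] -> [12] -> 0
  [-24, 28, 0, -26, -42, -3, -29, 35] -> [28, 0, -3, 35] -> [0, -3, 35] -> 2
  [-39, -32, -16] -> [] -> [] -> 0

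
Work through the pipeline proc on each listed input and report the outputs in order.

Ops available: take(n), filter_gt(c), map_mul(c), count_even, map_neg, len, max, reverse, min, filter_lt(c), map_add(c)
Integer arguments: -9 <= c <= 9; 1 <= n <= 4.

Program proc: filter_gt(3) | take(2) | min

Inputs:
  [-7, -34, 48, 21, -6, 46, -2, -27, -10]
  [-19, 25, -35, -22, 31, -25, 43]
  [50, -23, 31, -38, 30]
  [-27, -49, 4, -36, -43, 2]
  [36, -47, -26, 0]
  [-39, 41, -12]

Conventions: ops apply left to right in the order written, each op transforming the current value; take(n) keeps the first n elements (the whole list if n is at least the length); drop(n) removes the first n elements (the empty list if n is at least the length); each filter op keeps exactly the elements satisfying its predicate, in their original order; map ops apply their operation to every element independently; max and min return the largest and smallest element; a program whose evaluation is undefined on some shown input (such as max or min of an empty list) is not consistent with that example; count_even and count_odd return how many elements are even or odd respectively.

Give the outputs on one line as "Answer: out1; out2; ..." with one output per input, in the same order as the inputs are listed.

Execution, op by op:
  [-7, -34, 48, 21, -6, 46, -2, -27, -10] -> [48, 21, 46] -> [48, 21] -> 21
  [-19, 25, -35, -22, 31, -25, 43] -> [25, 31, 43] -> [25, 31] -> 25
  [50, -23, 31, -38, 30] -> [50, 31, 30] -> [50, 31] -> 31
  [-27, -49, 4, -36, -43, 2] -> [4] -> [4] -> 4
  [36, -47, -26, 0] -> [36] -> [36] -> 36
  [-39, 41, -12] -> [41] -> [41] -> 41

21; 25; 31; 4; 36; 41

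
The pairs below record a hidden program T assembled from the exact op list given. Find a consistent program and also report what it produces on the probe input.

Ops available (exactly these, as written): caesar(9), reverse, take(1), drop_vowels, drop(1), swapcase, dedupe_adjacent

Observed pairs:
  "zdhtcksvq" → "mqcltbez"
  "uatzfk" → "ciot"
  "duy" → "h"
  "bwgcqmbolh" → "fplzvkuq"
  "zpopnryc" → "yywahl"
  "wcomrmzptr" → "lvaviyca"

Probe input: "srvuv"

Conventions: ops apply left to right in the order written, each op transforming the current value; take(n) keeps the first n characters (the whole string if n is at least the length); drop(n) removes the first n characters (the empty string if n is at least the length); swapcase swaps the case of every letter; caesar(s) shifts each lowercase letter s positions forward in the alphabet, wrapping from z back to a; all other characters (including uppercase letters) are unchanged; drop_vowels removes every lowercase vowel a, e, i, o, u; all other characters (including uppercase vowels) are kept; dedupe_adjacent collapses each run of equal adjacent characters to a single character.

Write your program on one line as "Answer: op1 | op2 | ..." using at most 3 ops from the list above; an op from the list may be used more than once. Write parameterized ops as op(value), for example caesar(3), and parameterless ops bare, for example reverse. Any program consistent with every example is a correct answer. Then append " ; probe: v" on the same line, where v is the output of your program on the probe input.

drop(1) | drop_vowels | caesar(9) ; probe: "aee"

Check, running the answer program on each example:
  "zdhtcksvq" -> "dhtcksvq" -> "dhtcksvq" -> "mqcltbez"
  "uatzfk" -> "atzfk" -> "tzfk" -> "ciot"
  "duy" -> "uy" -> "y" -> "h"
  "bwgcqmbolh" -> "wgcqmbolh" -> "wgcqmblh" -> "fplzvkuq"
  "zpopnryc" -> "popnryc" -> "ppnryc" -> "yywahl"
  "wcomrmzptr" -> "comrmzptr" -> "cmrmzptr" -> "lvaviyca"
  probe: "srvuv" -> "rvuv" -> "rvv" -> "aee"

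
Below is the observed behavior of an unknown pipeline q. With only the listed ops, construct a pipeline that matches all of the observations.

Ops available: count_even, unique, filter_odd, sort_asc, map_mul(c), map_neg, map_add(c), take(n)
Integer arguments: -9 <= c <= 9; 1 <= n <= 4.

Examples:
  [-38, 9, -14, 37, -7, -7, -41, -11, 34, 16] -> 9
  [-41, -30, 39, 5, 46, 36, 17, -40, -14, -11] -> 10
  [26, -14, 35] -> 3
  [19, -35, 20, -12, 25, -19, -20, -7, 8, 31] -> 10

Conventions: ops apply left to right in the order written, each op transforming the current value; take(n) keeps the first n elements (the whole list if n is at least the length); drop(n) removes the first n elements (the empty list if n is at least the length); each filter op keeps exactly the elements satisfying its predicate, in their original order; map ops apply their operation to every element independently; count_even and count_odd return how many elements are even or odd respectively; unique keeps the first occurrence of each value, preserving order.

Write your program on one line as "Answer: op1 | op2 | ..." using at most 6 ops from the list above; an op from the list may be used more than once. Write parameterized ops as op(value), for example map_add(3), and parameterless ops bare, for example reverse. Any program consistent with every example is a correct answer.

map_mul(-6) | map_neg | unique | sort_asc | count_even

Check, running the answer program on each example:
  [-38, 9, -14, 37, -7, -7, -41, -11, 34, 16] -> [228, -54, 84, -222, 42, 42, 246, 66, -204, -96] -> [-228, 54, -84, 222, -42, -42, -246, -66, 204, 96] -> [-228, 54, -84, 222, -42, -246, -66, 204, 96] -> [-246, -228, -84, -66, -42, 54, 96, 204, 222] -> 9
  [-41, -30, 39, 5, 46, 36, 17, -40, -14, -11] -> [246, 180, -234, -30, -276, -216, -102, 240, 84, 66] -> [-246, -180, 234, 30, 276, 216, 102, -240, -84, -66] -> [-246, -180, 234, 30, 276, 216, 102, -240, -84, -66] -> [-246, -240, -180, -84, -66, 30, 102, 216, 234, 276] -> 10
  [26, -14, 35] -> [-156, 84, -210] -> [156, -84, 210] -> [156, -84, 210] -> [-84, 156, 210] -> 3
  [19, -35, 20, -12, 25, -19, -20, -7, 8, 31] -> [-114, 210, -120, 72, -150, 114, 120, 42, -48, -186] -> [114, -210, 120, -72, 150, -114, -120, -42, 48, 186] -> [114, -210, 120, -72, 150, -114, -120, -42, 48, 186] -> [-210, -120, -114, -72, -42, 48, 114, 120, 150, 186] -> 10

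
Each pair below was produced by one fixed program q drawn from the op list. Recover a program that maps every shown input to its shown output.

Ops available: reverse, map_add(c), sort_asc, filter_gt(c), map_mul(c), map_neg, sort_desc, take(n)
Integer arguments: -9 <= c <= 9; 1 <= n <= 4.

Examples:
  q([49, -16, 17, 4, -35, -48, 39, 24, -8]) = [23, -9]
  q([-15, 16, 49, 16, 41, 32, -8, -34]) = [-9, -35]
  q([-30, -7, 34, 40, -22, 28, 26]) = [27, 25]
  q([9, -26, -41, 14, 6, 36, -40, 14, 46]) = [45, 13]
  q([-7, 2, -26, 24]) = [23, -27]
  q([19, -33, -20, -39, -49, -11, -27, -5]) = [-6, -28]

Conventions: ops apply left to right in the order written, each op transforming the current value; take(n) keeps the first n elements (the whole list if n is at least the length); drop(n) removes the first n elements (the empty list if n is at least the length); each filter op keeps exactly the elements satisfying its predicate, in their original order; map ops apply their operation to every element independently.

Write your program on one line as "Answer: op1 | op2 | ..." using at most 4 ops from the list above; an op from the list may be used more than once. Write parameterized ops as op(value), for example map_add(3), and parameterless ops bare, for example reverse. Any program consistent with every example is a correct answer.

map_add(-1) | reverse | take(2) | sort_desc

Check, running the answer program on each example:
  [49, -16, 17, 4, -35, -48, 39, 24, -8] -> [48, -17, 16, 3, -36, -49, 38, 23, -9] -> [-9, 23, 38, -49, -36, 3, 16, -17, 48] -> [-9, 23] -> [23, -9]
  [-15, 16, 49, 16, 41, 32, -8, -34] -> [-16, 15, 48, 15, 40, 31, -9, -35] -> [-35, -9, 31, 40, 15, 48, 15, -16] -> [-35, -9] -> [-9, -35]
  [-30, -7, 34, 40, -22, 28, 26] -> [-31, -8, 33, 39, -23, 27, 25] -> [25, 27, -23, 39, 33, -8, -31] -> [25, 27] -> [27, 25]
  [9, -26, -41, 14, 6, 36, -40, 14, 46] -> [8, -27, -42, 13, 5, 35, -41, 13, 45] -> [45, 13, -41, 35, 5, 13, -42, -27, 8] -> [45, 13] -> [45, 13]
  [-7, 2, -26, 24] -> [-8, 1, -27, 23] -> [23, -27, 1, -8] -> [23, -27] -> [23, -27]
  [19, -33, -20, -39, -49, -11, -27, -5] -> [18, -34, -21, -40, -50, -12, -28, -6] -> [-6, -28, -12, -50, -40, -21, -34, 18] -> [-6, -28] -> [-6, -28]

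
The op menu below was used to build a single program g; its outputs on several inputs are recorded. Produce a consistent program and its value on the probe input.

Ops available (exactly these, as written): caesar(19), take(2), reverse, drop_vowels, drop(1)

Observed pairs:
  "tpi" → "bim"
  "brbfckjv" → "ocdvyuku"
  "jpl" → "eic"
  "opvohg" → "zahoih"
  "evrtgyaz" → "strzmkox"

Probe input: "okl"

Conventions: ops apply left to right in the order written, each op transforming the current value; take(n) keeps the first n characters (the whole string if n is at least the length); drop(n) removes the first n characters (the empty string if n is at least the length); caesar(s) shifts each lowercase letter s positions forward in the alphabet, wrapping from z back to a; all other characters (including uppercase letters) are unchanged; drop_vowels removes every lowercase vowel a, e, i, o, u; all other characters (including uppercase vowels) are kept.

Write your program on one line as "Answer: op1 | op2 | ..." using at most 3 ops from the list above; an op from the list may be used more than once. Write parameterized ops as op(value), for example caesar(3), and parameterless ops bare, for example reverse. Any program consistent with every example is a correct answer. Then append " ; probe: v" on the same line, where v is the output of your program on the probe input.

reverse | caesar(19) ; probe: "edh"

Check, running the answer program on each example:
  "tpi" -> "ipt" -> "bim"
  "brbfckjv" -> "vjkcfbrb" -> "ocdvyuku"
  "jpl" -> "lpj" -> "eic"
  "opvohg" -> "ghovpo" -> "zahoih"
  "evrtgyaz" -> "zaygtrve" -> "strzmkox"
  probe: "okl" -> "lko" -> "edh"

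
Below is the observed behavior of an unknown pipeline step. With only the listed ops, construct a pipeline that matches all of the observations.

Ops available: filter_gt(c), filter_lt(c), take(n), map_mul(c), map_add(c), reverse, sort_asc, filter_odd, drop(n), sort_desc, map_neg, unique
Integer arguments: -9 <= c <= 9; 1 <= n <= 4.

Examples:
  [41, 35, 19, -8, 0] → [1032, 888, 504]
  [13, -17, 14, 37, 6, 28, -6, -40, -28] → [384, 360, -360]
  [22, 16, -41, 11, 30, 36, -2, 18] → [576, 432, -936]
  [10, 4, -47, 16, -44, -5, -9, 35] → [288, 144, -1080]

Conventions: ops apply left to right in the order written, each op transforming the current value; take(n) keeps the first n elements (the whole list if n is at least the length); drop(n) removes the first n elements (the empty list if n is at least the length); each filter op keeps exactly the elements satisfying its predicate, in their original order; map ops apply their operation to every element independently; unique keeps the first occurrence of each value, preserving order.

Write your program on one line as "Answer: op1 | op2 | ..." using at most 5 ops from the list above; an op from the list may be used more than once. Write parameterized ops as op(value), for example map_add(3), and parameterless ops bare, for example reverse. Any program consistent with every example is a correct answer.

map_mul(3) | map_add(6) | take(3) | sort_desc | map_mul(8)

Check, running the answer program on each example:
  [41, 35, 19, -8, 0] -> [123, 105, 57, -24, 0] -> [129, 111, 63, -18, 6] -> [129, 111, 63] -> [129, 111, 63] -> [1032, 888, 504]
  [13, -17, 14, 37, 6, 28, -6, -40, -28] -> [39, -51, 42, 111, 18, 84, -18, -120, -84] -> [45, -45, 48, 117, 24, 90, -12, -114, -78] -> [45, -45, 48] -> [48, 45, -45] -> [384, 360, -360]
  [22, 16, -41, 11, 30, 36, -2, 18] -> [66, 48, -123, 33, 90, 108, -6, 54] -> [72, 54, -117, 39, 96, 114, 0, 60] -> [72, 54, -117] -> [72, 54, -117] -> [576, 432, -936]
  [10, 4, -47, 16, -44, -5, -9, 35] -> [30, 12, -141, 48, -132, -15, -27, 105] -> [36, 18, -135, 54, -126, -9, -21, 111] -> [36, 18, -135] -> [36, 18, -135] -> [288, 144, -1080]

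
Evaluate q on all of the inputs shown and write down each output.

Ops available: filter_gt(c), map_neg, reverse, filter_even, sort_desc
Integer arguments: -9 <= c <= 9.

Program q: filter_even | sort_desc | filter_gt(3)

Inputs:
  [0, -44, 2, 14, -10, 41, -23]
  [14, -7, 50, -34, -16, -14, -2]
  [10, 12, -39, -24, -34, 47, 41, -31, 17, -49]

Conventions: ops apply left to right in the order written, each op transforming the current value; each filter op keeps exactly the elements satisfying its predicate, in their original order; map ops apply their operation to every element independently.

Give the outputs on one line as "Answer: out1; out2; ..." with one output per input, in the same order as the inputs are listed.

[14]; [50, 14]; [12, 10]

Execution, op by op:
  [0, -44, 2, 14, -10, 41, -23] -> [0, -44, 2, 14, -10] -> [14, 2, 0, -10, -44] -> [14]
  [14, -7, 50, -34, -16, -14, -2] -> [14, 50, -34, -16, -14, -2] -> [50, 14, -2, -14, -16, -34] -> [50, 14]
  [10, 12, -39, -24, -34, 47, 41, -31, 17, -49] -> [10, 12, -24, -34] -> [12, 10, -24, -34] -> [12, 10]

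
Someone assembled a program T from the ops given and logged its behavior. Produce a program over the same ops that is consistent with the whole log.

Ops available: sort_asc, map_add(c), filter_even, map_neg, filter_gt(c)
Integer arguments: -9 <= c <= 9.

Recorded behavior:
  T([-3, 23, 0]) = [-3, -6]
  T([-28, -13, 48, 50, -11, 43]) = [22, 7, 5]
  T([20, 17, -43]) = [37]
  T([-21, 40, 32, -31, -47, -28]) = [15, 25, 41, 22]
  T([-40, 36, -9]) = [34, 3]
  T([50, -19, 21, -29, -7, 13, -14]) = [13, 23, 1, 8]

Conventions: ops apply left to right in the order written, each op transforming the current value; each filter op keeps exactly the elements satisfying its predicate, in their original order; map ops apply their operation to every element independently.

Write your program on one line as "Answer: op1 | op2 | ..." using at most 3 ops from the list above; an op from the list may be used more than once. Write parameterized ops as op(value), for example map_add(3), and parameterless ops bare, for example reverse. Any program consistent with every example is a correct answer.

map_add(6) | map_neg | filter_gt(-8)

Check, running the answer program on each example:
  [-3, 23, 0] -> [3, 29, 6] -> [-3, -29, -6] -> [-3, -6]
  [-28, -13, 48, 50, -11, 43] -> [-22, -7, 54, 56, -5, 49] -> [22, 7, -54, -56, 5, -49] -> [22, 7, 5]
  [20, 17, -43] -> [26, 23, -37] -> [-26, -23, 37] -> [37]
  [-21, 40, 32, -31, -47, -28] -> [-15, 46, 38, -25, -41, -22] -> [15, -46, -38, 25, 41, 22] -> [15, 25, 41, 22]
  [-40, 36, -9] -> [-34, 42, -3] -> [34, -42, 3] -> [34, 3]
  [50, -19, 21, -29, -7, 13, -14] -> [56, -13, 27, -23, -1, 19, -8] -> [-56, 13, -27, 23, 1, -19, 8] -> [13, 23, 1, 8]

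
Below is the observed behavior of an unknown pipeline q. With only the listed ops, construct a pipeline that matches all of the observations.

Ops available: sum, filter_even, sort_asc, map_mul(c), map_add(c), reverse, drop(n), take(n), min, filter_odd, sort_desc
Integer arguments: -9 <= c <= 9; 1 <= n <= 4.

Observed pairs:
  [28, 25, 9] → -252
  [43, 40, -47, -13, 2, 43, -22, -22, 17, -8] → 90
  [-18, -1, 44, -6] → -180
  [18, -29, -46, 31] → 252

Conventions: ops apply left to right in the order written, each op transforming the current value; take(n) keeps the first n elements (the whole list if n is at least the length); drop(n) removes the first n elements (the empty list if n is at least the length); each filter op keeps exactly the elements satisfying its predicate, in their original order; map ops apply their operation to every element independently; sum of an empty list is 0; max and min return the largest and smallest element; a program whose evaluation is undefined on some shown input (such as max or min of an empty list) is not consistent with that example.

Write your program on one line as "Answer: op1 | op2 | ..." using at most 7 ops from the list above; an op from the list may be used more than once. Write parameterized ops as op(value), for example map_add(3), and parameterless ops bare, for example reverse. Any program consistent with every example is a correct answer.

filter_even | sort_desc | sort_asc | map_mul(-9) | sort_asc | sum

Check, running the answer program on each example:
  [28, 25, 9] -> [28] -> [28] -> [28] -> [-252] -> [-252] -> -252
  [43, 40, -47, -13, 2, 43, -22, -22, 17, -8] -> [40, 2, -22, -22, -8] -> [40, 2, -8, -22, -22] -> [-22, -22, -8, 2, 40] -> [198, 198, 72, -18, -360] -> [-360, -18, 72, 198, 198] -> 90
  [-18, -1, 44, -6] -> [-18, 44, -6] -> [44, -6, -18] -> [-18, -6, 44] -> [162, 54, -396] -> [-396, 54, 162] -> -180
  [18, -29, -46, 31] -> [18, -46] -> [18, -46] -> [-46, 18] -> [414, -162] -> [-162, 414] -> 252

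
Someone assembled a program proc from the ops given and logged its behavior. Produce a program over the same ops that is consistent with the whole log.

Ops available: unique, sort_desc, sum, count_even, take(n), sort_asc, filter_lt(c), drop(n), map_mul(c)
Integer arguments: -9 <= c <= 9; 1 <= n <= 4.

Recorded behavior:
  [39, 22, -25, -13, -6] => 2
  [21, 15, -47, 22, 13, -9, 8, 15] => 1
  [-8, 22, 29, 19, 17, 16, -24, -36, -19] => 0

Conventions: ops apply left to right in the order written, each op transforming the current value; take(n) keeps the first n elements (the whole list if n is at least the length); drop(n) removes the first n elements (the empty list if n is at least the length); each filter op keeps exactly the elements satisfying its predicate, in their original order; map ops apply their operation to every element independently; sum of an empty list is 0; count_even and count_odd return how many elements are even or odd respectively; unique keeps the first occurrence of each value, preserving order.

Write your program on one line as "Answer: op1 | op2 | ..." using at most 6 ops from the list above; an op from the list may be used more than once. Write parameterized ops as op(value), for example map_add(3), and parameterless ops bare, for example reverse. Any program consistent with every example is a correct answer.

unique | drop(2) | map_mul(8) | take(2) | filter_lt(9) | count_even

Check, running the answer program on each example:
  [39, 22, -25, -13, -6] -> [39, 22, -25, -13, -6] -> [-25, -13, -6] -> [-200, -104, -48] -> [-200, -104] -> [-200, -104] -> 2
  [21, 15, -47, 22, 13, -9, 8, 15] -> [21, 15, -47, 22, 13, -9, 8] -> [-47, 22, 13, -9, 8] -> [-376, 176, 104, -72, 64] -> [-376, 176] -> [-376] -> 1
  [-8, 22, 29, 19, 17, 16, -24, -36, -19] -> [-8, 22, 29, 19, 17, 16, -24, -36, -19] -> [29, 19, 17, 16, -24, -36, -19] -> [232, 152, 136, 128, -192, -288, -152] -> [232, 152] -> [] -> 0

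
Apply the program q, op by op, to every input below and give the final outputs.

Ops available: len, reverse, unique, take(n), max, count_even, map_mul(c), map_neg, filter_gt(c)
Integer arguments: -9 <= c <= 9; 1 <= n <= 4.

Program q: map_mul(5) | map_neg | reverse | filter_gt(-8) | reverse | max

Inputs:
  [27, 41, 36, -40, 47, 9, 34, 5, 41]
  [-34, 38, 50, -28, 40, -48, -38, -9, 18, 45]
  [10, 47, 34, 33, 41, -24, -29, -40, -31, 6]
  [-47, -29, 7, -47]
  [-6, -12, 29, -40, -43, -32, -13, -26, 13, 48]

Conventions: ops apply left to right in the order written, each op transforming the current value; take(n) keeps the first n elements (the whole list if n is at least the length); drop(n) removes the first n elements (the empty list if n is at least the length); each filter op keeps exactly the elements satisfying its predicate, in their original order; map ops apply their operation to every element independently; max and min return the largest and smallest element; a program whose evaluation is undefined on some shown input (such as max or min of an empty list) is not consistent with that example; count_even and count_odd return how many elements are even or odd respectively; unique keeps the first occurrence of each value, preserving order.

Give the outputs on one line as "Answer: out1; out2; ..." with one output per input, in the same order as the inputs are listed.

200; 240; 200; 235; 215

Execution, op by op:
  [27, 41, 36, -40, 47, 9, 34, 5, 41] -> [135, 205, 180, -200, 235, 45, 170, 25, 205] -> [-135, -205, -180, 200, -235, -45, -170, -25, -205] -> [-205, -25, -170, -45, -235, 200, -180, -205, -135] -> [200] -> [200] -> 200
  [-34, 38, 50, -28, 40, -48, -38, -9, 18, 45] -> [-170, 190, 250, -140, 200, -240, -190, -45, 90, 225] -> [170, -190, -250, 140, -200, 240, 190, 45, -90, -225] -> [-225, -90, 45, 190, 240, -200, 140, -250, -190, 170] -> [45, 190, 240, 140, 170] -> [170, 140, 240, 190, 45] -> 240
  [10, 47, 34, 33, 41, -24, -29, -40, -31, 6] -> [50, 235, 170, 165, 205, -120, -145, -200, -155, 30] -> [-50, -235, -170, -165, -205, 120, 145, 200, 155, -30] -> [-30, 155, 200, 145, 120, -205, -165, -170, -235, -50] -> [155, 200, 145, 120] -> [120, 145, 200, 155] -> 200
  [-47, -29, 7, -47] -> [-235, -145, 35, -235] -> [235, 145, -35, 235] -> [235, -35, 145, 235] -> [235, 145, 235] -> [235, 145, 235] -> 235
  [-6, -12, 29, -40, -43, -32, -13, -26, 13, 48] -> [-30, -60, 145, -200, -215, -160, -65, -130, 65, 240] -> [30, 60, -145, 200, 215, 160, 65, 130, -65, -240] -> [-240, -65, 130, 65, 160, 215, 200, -145, 60, 30] -> [130, 65, 160, 215, 200, 60, 30] -> [30, 60, 200, 215, 160, 65, 130] -> 215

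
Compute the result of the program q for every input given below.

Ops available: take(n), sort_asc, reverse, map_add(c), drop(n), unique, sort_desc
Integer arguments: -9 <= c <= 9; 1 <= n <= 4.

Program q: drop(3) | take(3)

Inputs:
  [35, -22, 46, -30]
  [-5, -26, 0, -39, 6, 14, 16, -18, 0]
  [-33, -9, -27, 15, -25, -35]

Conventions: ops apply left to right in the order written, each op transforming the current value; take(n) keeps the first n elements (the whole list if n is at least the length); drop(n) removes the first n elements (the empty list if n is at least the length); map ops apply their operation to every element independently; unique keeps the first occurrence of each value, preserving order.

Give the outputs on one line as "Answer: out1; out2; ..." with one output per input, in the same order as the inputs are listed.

Execution, op by op:
  [35, -22, 46, -30] -> [-30] -> [-30]
  [-5, -26, 0, -39, 6, 14, 16, -18, 0] -> [-39, 6, 14, 16, -18, 0] -> [-39, 6, 14]
  [-33, -9, -27, 15, -25, -35] -> [15, -25, -35] -> [15, -25, -35]

[-30]; [-39, 6, 14]; [15, -25, -35]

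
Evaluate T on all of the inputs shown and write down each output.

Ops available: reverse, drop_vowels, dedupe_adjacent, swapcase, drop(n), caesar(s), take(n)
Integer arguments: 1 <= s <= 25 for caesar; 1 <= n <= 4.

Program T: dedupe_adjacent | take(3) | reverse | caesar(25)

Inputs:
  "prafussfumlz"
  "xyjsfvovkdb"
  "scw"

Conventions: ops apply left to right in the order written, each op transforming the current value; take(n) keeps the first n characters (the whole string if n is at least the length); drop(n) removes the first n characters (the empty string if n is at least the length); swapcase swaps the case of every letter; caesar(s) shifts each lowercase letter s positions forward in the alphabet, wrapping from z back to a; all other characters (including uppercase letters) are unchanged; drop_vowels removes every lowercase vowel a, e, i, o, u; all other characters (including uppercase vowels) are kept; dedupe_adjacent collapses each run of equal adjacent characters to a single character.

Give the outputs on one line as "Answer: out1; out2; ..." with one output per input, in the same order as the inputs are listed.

Execution, op by op:
  "prafussfumlz" -> "prafusfumlz" -> "pra" -> "arp" -> "zqo"
  "xyjsfvovkdb" -> "xyjsfvovkdb" -> "xyj" -> "jyx" -> "ixw"
  "scw" -> "scw" -> "scw" -> "wcs" -> "vbr"

"zqo"; "ixw"; "vbr"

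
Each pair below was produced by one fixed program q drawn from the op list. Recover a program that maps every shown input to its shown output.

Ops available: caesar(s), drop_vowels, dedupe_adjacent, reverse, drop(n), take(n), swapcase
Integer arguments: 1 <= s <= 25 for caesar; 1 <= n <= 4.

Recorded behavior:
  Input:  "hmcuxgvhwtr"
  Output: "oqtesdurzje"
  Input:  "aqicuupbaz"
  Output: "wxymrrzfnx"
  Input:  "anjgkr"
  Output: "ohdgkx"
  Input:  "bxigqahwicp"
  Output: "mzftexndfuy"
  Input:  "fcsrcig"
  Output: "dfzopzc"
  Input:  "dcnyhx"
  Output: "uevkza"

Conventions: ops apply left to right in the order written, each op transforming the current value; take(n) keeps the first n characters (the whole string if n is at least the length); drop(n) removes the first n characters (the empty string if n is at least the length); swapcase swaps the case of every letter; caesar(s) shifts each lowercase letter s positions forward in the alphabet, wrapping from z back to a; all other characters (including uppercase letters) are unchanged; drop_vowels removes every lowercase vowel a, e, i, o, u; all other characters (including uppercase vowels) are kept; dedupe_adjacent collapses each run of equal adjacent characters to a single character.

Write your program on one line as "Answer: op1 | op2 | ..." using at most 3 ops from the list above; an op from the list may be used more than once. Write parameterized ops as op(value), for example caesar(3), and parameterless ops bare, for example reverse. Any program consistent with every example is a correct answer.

reverse | caesar(23)

Check, running the answer program on each example:
  "hmcuxgvhwtr" -> "rtwhvgxucmh" -> "oqtesdurzje"
  "aqicuupbaz" -> "zabpuuciqa" -> "wxymrrzfnx"
  "anjgkr" -> "rkgjna" -> "ohdgkx"
  "bxigqahwicp" -> "pciwhaqgixb" -> "mzftexndfuy"
  "fcsrcig" -> "gicrscf" -> "dfzopzc"
  "dcnyhx" -> "xhyncd" -> "uevkza"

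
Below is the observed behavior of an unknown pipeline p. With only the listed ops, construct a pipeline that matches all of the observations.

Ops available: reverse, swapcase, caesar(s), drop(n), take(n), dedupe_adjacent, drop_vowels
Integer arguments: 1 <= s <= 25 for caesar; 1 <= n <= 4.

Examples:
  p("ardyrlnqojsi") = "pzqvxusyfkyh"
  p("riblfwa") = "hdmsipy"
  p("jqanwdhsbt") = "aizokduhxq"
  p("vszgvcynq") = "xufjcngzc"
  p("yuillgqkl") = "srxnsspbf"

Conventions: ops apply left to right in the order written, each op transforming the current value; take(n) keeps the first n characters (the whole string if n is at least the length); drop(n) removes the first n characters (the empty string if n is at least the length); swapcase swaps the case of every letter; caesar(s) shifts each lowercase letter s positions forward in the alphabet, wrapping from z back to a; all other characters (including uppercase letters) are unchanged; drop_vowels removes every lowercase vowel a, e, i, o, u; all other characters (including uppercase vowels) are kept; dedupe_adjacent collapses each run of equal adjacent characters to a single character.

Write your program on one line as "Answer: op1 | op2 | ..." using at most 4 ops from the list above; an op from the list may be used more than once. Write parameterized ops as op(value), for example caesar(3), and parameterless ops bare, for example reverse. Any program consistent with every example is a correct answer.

reverse | caesar(15) | caesar(18)

Check, running the answer program on each example:
  "ardyrlnqojsi" -> "isjoqnlrydra" -> "xhydfcagnsgp" -> "pzqvxusyfkyh"
  "riblfwa" -> "awflbir" -> "pluaqxg" -> "hdmsipy"
  "jqanwdhsbt" -> "tbshdwnaqj" -> "iqhwslcpfy" -> "aizokduhxq"
  "vszgvcynq" -> "qnycvgzsv" -> "fcnrkvohk" -> "xufjcngzc"
  "yuillgqkl" -> "lkqglliuy" -> "azfvaaxjn" -> "srxnsspbf"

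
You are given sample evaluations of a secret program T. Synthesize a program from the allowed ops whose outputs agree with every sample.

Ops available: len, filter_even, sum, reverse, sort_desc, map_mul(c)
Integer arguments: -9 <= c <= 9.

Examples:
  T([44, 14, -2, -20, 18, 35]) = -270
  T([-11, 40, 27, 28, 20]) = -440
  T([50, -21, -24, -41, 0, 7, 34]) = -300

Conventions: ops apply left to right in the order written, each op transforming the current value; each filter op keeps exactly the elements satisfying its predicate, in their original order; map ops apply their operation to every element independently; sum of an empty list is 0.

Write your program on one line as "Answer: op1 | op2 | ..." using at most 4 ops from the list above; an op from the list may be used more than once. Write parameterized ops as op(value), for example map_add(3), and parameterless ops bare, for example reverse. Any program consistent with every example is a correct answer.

filter_even | map_mul(-5) | sort_desc | sum

Check, running the answer program on each example:
  [44, 14, -2, -20, 18, 35] -> [44, 14, -2, -20, 18] -> [-220, -70, 10, 100, -90] -> [100, 10, -70, -90, -220] -> -270
  [-11, 40, 27, 28, 20] -> [40, 28, 20] -> [-200, -140, -100] -> [-100, -140, -200] -> -440
  [50, -21, -24, -41, 0, 7, 34] -> [50, -24, 0, 34] -> [-250, 120, 0, -170] -> [120, 0, -170, -250] -> -300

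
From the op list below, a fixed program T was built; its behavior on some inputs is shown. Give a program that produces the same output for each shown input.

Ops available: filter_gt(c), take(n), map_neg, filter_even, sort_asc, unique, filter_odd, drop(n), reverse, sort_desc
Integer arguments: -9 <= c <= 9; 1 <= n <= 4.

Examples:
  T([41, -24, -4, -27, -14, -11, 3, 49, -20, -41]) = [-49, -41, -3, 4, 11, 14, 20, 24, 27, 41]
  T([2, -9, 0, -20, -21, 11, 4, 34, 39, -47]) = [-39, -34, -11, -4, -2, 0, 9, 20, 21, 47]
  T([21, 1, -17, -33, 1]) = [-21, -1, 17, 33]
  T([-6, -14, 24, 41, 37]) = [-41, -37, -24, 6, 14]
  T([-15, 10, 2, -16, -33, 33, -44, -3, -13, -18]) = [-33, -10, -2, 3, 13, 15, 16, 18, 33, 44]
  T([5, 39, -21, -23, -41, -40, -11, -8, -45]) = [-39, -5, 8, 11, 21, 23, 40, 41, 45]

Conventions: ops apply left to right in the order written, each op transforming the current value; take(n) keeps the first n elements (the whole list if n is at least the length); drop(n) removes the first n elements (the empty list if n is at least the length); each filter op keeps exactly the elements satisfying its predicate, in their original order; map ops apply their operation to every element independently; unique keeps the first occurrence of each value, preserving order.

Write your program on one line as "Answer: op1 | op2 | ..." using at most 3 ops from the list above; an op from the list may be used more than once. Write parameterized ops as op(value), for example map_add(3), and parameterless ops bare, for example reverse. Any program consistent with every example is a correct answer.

sort_desc | unique | map_neg

Check, running the answer program on each example:
  [41, -24, -4, -27, -14, -11, 3, 49, -20, -41] -> [49, 41, 3, -4, -11, -14, -20, -24, -27, -41] -> [49, 41, 3, -4, -11, -14, -20, -24, -27, -41] -> [-49, -41, -3, 4, 11, 14, 20, 24, 27, 41]
  [2, -9, 0, -20, -21, 11, 4, 34, 39, -47] -> [39, 34, 11, 4, 2, 0, -9, -20, -21, -47] -> [39, 34, 11, 4, 2, 0, -9, -20, -21, -47] -> [-39, -34, -11, -4, -2, 0, 9, 20, 21, 47]
  [21, 1, -17, -33, 1] -> [21, 1, 1, -17, -33] -> [21, 1, -17, -33] -> [-21, -1, 17, 33]
  [-6, -14, 24, 41, 37] -> [41, 37, 24, -6, -14] -> [41, 37, 24, -6, -14] -> [-41, -37, -24, 6, 14]
  [-15, 10, 2, -16, -33, 33, -44, -3, -13, -18] -> [33, 10, 2, -3, -13, -15, -16, -18, -33, -44] -> [33, 10, 2, -3, -13, -15, -16, -18, -33, -44] -> [-33, -10, -2, 3, 13, 15, 16, 18, 33, 44]
  [5, 39, -21, -23, -41, -40, -11, -8, -45] -> [39, 5, -8, -11, -21, -23, -40, -41, -45] -> [39, 5, -8, -11, -21, -23, -40, -41, -45] -> [-39, -5, 8, 11, 21, 23, 40, 41, 45]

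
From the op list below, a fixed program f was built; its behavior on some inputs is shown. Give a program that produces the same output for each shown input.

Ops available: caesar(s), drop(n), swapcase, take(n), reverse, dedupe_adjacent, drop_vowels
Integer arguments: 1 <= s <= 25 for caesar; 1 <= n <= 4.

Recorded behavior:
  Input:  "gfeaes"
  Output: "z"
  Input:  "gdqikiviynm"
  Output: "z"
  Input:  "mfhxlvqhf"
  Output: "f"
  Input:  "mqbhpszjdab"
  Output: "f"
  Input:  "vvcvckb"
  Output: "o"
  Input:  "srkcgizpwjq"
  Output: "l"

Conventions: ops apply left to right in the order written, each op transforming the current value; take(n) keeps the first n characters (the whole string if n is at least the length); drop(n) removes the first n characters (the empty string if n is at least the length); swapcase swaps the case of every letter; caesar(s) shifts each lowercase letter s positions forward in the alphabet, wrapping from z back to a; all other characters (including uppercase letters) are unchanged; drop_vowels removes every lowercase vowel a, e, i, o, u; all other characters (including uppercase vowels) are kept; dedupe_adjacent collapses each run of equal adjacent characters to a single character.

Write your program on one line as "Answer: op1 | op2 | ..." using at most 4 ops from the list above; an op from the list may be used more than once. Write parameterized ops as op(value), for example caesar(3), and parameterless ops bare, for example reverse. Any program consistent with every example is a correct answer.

take(1) | caesar(11) | caesar(8)

Check, running the answer program on each example:
  "gfeaes" -> "g" -> "r" -> "z"
  "gdqikiviynm" -> "g" -> "r" -> "z"
  "mfhxlvqhf" -> "m" -> "x" -> "f"
  "mqbhpszjdab" -> "m" -> "x" -> "f"
  "vvcvckb" -> "v" -> "g" -> "o"
  "srkcgizpwjq" -> "s" -> "d" -> "l"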